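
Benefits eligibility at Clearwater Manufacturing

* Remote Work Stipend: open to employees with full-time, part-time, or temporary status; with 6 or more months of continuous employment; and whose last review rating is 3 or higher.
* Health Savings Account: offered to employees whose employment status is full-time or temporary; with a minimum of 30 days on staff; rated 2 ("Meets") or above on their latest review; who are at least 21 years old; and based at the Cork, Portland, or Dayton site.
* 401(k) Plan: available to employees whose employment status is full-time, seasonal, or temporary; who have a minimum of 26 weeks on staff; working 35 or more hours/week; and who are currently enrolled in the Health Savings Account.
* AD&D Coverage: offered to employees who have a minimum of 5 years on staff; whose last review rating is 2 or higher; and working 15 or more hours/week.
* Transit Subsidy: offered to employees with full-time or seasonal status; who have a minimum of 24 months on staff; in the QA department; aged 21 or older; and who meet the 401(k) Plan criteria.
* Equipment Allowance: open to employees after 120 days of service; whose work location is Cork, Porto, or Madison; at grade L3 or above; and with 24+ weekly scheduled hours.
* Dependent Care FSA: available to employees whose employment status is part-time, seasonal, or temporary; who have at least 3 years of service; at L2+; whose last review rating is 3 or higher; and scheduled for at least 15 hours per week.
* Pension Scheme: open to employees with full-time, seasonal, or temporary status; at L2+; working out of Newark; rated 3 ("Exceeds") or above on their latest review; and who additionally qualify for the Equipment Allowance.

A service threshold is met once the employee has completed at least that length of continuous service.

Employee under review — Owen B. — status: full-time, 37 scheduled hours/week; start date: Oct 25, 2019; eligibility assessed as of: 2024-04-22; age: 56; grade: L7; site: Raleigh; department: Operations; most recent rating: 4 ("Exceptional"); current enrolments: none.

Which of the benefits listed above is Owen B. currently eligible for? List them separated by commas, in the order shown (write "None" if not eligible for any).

Service from Oct 25, 2019 to 2024-04-22: 1641 days.
Remote Work Stipend — status full-time ✓; service 1641 days ≥ 6 months (≈180 days) ✓; rating 4 ≥ 3 ✓ → eligible.
Health Savings Account — status full-time ✓; service 1641 days ≥ 30 days ✓; rating 4 ≥ 2 ✓; age 56 ≥ 21 ✓; site Raleigh ✗ (not Cork, Portland, or Dayton) → not eligible.
401(k) Plan — status full-time ✓; service 1641 days ≥ 26 weeks (≈182 days) ✓; 37 hrs/wk ≥ 35 ✓; not enrolled in Health Savings Account ✗ → not eligible.
AD&D Coverage — service 1641 days < 5 years (≈1825 days) ✗ → not eligible.
Transit Subsidy — status full-time ✓; service 1641 days ≥ 24 months (≈720 days) ✓; dept Operations ✗ → not eligible.
Equipment Allowance — service 1641 days ≥ 120 days ✓; site Raleigh ✗ (not Cork, Porto, or Madison) → not eligible.
Dependent Care FSA — status full-time ✗ (requires part-time, seasonal, or temporary) → not eligible.
Pension Scheme — status full-time ✓; grade L7 ≥ L2 ✓; site Raleigh ✗ (not Newark) → not eligible.

Remote Work Stipend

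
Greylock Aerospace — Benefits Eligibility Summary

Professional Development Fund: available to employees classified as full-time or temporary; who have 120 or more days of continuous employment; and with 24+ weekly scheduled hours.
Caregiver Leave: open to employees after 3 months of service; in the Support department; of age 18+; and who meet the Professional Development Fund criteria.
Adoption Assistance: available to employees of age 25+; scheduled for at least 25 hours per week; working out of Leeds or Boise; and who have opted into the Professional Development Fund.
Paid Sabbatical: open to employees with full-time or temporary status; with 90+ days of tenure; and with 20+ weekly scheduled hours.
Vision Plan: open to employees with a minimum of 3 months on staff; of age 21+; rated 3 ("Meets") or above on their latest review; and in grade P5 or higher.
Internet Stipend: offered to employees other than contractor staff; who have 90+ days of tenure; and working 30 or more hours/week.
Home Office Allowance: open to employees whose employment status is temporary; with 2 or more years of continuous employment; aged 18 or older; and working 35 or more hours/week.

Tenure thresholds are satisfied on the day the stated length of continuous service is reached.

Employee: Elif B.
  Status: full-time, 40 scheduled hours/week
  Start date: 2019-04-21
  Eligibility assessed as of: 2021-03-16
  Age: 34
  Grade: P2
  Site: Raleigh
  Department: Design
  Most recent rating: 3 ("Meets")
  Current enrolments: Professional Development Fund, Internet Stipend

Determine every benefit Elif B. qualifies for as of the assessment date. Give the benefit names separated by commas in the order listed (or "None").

Professional Development Fund, Paid Sabbatical, Internet Stipend

Service from 2019-04-21 to 2021-03-16: 695 days.
Professional Development Fund — status full-time ✓; service 695 days ≥ 120 days ✓; 40 hrs/wk ≥ 24 ✓ → eligible.
Caregiver Leave — service 695 days ≥ 3 months (≈90 days) ✓; dept Design ✗ → not eligible.
Adoption Assistance — age 34 ≥ 25 ✓; 40 hrs/wk ≥ 25 ✓; site Raleigh ✗ (not Leeds or Boise) → not eligible.
Paid Sabbatical — status full-time ✓; service 695 days ≥ 90 days ✓; 40 hrs/wk ≥ 20 ✓ → eligible.
Vision Plan — service 695 days ≥ 3 months (≈90 days) ✓; age 34 ≥ 21 ✓; rating 3 ≥ 3 ✓; grade P2 < P5 ✗ → not eligible.
Internet Stipend — status full-time ✓ (not excluded); service 695 days ≥ 90 days ✓; 40 hrs/wk ≥ 30 ✓ → eligible.
Home Office Allowance — status full-time ✗ (requires temporary) → not eligible.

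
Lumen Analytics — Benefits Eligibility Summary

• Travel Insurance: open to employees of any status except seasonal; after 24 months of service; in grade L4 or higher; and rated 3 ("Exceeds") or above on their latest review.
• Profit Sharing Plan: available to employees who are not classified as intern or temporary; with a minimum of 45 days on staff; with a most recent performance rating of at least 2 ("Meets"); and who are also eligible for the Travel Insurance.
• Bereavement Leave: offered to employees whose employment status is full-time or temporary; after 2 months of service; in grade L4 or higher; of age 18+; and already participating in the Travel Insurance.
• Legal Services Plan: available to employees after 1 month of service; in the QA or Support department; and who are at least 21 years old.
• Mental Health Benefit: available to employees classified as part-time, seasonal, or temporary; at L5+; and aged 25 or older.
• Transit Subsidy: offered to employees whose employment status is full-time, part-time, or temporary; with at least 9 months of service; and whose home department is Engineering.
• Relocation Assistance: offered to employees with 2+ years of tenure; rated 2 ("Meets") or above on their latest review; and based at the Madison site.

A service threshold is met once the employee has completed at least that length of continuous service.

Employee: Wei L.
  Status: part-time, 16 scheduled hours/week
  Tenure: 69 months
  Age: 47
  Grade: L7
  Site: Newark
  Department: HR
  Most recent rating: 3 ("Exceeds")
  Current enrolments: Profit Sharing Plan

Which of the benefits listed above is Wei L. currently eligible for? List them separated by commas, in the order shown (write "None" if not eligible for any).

Travel Insurance, Profit Sharing Plan, Mental Health Benefit

Travel Insurance — status part-time ✓ (not excluded); service 69 months ≥ 24 months ✓; grade L7 ≥ L4 ✓; rating 3 ≥ 3 ✓ → eligible.
Profit Sharing Plan — status part-time ✓ (not excluded); service 69 months ≥ 45 days ✓; rating 3 ≥ 2 ✓; eligible for Travel Insurance ✓ → eligible.
Bereavement Leave — status part-time ✗ (requires full-time or temporary) → not eligible.
Legal Services Plan — service 69 months ≥ 1 month ✓; dept HR ✗ → not eligible.
Mental Health Benefit — status part-time ✓; grade L7 ≥ L5 ✓; age 47 ≥ 25 ✓ → eligible.
Transit Subsidy — status part-time ✓; service 69 months ≥ 9 months ✓; dept HR ✗ → not eligible.
Relocation Assistance — service 69 months ≥ 2 years (≈730 days) ✓; rating 3 ≥ 2 ✓; site Newark ✗ (not Madison) → not eligible.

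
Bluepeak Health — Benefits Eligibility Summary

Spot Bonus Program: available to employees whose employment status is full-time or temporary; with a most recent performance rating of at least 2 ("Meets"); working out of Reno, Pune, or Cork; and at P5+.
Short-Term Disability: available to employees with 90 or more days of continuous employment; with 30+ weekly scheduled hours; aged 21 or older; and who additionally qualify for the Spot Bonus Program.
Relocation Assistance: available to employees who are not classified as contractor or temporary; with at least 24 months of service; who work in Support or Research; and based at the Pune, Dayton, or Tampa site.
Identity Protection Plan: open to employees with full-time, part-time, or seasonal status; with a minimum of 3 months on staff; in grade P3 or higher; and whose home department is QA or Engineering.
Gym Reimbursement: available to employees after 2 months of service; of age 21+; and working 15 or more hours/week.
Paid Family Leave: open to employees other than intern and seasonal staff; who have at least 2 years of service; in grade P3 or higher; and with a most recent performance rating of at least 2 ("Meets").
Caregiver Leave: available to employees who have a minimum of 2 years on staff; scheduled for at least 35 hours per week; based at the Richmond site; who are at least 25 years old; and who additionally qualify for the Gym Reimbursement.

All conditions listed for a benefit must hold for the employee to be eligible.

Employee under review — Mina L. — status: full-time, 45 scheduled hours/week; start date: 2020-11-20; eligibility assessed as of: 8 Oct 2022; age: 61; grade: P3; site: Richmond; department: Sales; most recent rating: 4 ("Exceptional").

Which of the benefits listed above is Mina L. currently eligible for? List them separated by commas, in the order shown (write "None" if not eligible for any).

Service from 2020-11-20 to 8 Oct 2022: 687 days.
Spot Bonus Program — status full-time ✓; rating 4 ≥ 2 ✓; site Richmond ✗ (not Reno, Pune, or Cork) → not eligible.
Short-Term Disability — service 687 days ≥ 90 days ✓; 45 hrs/wk ≥ 30 ✓; age 61 ≥ 21 ✓; not eligible for Spot Bonus Program ✗ → not eligible.
Relocation Assistance — status full-time ✓ (not excluded); service 687 days < 24 months (≈720 days) ✗ → not eligible.
Identity Protection Plan — status full-time ✓; service 687 days ≥ 3 months (≈90 days) ✓; grade P3 ≥ P3 ✓; dept Sales ✗ → not eligible.
Gym Reimbursement — service 687 days ≥ 2 months (≈60 days) ✓; age 61 ≥ 21 ✓; 45 hrs/wk ≥ 15 ✓ → eligible.
Paid Family Leave — status full-time ✓ (not excluded); service 687 days < 2 years (≈730 days) ✗ → not eligible.
Caregiver Leave — service 687 days < 2 years (≈730 days) ✗ → not eligible.

Gym Reimbursement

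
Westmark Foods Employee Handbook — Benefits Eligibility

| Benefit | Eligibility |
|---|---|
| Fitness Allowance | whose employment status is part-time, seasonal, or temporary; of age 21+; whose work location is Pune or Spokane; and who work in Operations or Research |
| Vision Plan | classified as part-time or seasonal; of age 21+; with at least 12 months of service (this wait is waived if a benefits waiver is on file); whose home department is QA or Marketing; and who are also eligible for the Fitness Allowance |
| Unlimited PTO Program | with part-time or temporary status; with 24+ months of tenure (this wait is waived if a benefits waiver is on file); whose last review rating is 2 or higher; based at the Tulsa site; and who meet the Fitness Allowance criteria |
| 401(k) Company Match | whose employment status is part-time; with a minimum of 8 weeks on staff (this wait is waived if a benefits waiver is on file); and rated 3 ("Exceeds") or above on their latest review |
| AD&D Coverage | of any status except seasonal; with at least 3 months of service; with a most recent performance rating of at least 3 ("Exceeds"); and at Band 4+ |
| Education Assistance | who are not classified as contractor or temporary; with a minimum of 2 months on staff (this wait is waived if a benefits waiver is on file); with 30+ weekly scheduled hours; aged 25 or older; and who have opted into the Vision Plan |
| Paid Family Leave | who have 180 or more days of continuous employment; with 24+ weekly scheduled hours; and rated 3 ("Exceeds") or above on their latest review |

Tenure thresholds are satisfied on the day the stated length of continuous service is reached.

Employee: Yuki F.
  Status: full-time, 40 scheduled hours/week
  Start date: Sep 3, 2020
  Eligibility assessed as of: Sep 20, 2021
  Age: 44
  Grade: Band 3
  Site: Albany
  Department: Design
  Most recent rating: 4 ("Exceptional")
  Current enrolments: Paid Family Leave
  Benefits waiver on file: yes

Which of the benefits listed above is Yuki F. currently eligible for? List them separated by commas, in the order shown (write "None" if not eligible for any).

Paid Family Leave

Service from Sep 3, 2020 to Sep 20, 2021: 382 days.
Fitness Allowance — status full-time ✗ (requires part-time, seasonal, or temporary) → not eligible.
Vision Plan — status full-time ✗ (requires part-time or seasonal) → not eligible.
Unlimited PTO Program — status full-time ✗ (requires part-time or temporary) → not eligible.
401(k) Company Match — status full-time ✗ (requires part-time) → not eligible.
AD&D Coverage — status full-time ✓ (not excluded); service 382 days ≥ 3 months (≈90 days) ✓; rating 4 ≥ 3 ✓; grade Band 3 < Band 4 ✗ → not eligible.
Education Assistance — status full-time ✓ (not excluded); benefits waiver on file ✓; 40 hrs/wk ≥ 30 ✓; age 44 ≥ 25 ✓; not enrolled in Vision Plan ✗ → not eligible.
Paid Family Leave — service 382 days ≥ 180 days ✓; 40 hrs/wk ≥ 24 ✓; rating 4 ≥ 3 ✓ → eligible.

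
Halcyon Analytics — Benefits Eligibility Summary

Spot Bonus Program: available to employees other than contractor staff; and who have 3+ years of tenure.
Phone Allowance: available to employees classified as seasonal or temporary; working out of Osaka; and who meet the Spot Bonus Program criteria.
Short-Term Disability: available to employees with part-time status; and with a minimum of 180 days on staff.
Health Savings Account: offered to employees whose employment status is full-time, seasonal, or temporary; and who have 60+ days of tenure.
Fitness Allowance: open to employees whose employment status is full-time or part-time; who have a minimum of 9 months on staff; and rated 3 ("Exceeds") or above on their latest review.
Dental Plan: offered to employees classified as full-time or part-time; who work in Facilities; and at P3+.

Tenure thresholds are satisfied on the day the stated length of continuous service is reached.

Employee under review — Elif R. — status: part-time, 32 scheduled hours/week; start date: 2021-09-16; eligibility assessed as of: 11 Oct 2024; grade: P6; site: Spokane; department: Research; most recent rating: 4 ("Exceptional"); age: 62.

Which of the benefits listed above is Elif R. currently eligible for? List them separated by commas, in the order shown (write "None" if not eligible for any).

Spot Bonus Program, Short-Term Disability, Fitness Allowance

Service from 2021-09-16 to 11 Oct 2024: 1121 days.
Spot Bonus Program — status part-time ✓ (not excluded); service 1121 days ≥ 3 years (≈1095 days) ✓ → eligible.
Phone Allowance — status part-time ✗ (requires seasonal or temporary) → not eligible.
Short-Term Disability — status part-time ✓; service 1121 days ≥ 180 days ✓ → eligible.
Health Savings Account — status part-time ✗ (requires full-time, seasonal, or temporary) → not eligible.
Fitness Allowance — status part-time ✓; service 1121 days ≥ 9 months (≈270 days) ✓; rating 4 ≥ 3 ✓ → eligible.
Dental Plan — status part-time ✓; dept Research ✗ → not eligible.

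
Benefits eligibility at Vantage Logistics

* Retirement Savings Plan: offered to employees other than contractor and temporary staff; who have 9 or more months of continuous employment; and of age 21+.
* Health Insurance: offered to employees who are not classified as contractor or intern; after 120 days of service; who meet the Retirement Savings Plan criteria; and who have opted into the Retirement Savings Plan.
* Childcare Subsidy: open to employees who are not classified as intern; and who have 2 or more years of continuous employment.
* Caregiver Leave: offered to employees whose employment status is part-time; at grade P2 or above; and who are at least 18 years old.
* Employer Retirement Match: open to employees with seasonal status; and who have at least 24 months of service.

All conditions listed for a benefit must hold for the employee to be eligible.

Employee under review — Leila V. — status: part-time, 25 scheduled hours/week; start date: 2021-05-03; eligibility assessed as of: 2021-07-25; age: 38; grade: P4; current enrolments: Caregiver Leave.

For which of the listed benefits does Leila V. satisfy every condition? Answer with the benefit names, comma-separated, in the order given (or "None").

Caregiver Leave

Service from 2021-05-03 to 2021-07-25: 83 days.
Retirement Savings Plan — status part-time ✓ (not excluded); service 83 days < 9 months (≈270 days) ✗ → not eligible.
Health Insurance — status part-time ✓ (not excluded); service 83 days < 120 days ✗ → not eligible.
Childcare Subsidy — status part-time ✓ (not excluded); service 83 days < 2 years (≈730 days) ✗ → not eligible.
Caregiver Leave — status part-time ✓; grade P4 ≥ P2 ✓; age 38 ≥ 18 ✓ → eligible.
Employer Retirement Match — status part-time ✗ (requires seasonal) → not eligible.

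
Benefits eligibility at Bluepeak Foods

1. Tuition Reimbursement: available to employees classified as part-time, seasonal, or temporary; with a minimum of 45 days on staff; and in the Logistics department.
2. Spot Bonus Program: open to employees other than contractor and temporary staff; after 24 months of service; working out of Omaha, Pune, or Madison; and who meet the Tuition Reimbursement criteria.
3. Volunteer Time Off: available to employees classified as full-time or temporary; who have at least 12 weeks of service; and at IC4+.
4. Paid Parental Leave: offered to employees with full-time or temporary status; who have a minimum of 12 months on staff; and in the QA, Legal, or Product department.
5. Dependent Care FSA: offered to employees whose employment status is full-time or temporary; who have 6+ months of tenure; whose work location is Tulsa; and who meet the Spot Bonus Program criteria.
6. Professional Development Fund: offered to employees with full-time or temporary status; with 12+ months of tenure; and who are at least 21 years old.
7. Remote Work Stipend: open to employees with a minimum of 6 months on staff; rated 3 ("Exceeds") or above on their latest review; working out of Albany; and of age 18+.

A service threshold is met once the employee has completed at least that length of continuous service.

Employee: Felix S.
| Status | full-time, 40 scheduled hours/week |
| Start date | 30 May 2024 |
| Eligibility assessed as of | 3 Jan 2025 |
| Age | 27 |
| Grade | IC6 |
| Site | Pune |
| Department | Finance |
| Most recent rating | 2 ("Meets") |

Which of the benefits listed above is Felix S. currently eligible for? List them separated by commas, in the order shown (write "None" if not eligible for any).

Service from 30 May 2024 to 3 Jan 2025: 218 days.
Tuition Reimbursement — status full-time ✗ (requires part-time, seasonal, or temporary) → not eligible.
Spot Bonus Program — status full-time ✓ (not excluded); service 218 days < 24 months (≈720 days) ✗ → not eligible.
Volunteer Time Off — status full-time ✓; service 218 days ≥ 12 weeks (≈84 days) ✓; grade IC6 ≥ IC4 ✓ → eligible.
Paid Parental Leave — status full-time ✓; service 218 days < 12 months (≈360 days) ✗ → not eligible.
Dependent Care FSA — status full-time ✓; service 218 days ≥ 6 months (≈180 days) ✓; site Pune ✗ (not Tulsa) → not eligible.
Professional Development Fund — status full-time ✓; service 218 days < 12 months (≈360 days) ✗ → not eligible.
Remote Work Stipend — service 218 days ≥ 6 months (≈180 days) ✓; rating 2 < 3 ✗ → not eligible.

Volunteer Time Off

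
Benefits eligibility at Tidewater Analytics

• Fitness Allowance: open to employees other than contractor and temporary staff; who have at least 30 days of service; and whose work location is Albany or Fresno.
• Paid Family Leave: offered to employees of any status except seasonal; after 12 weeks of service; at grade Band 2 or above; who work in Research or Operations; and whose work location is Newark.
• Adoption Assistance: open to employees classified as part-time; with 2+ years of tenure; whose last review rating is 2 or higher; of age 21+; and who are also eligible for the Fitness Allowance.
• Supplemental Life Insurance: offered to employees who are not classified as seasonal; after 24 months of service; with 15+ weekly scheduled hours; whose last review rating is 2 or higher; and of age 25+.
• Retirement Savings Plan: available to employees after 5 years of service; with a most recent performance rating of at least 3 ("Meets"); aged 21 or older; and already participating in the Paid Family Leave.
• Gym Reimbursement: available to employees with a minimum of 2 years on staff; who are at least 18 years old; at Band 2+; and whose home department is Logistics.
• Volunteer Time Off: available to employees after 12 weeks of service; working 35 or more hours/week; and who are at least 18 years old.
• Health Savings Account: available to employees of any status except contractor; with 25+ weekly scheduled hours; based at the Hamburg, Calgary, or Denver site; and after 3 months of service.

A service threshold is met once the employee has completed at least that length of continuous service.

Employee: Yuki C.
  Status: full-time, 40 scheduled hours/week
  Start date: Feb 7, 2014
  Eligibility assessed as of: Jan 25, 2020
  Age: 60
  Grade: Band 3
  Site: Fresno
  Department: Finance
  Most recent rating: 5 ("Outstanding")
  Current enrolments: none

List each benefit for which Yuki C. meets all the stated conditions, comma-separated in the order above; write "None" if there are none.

Service from Feb 7, 2014 to Jan 25, 2020: 2178 days.
Fitness Allowance — status full-time ✓ (not excluded); service 2178 days ≥ 30 days ✓; site Fresno ✓ → eligible.
Paid Family Leave — status full-time ✓ (not excluded); service 2178 days ≥ 12 weeks (≈84 days) ✓; grade Band 3 ≥ Band 2 ✓; dept Finance ✗ → not eligible.
Adoption Assistance — status full-time ✗ (requires part-time) → not eligible.
Supplemental Life Insurance — status full-time ✓ (not excluded); service 2178 days ≥ 24 months (≈720 days) ✓; 40 hrs/wk ≥ 15 ✓; rating 5 ≥ 2 ✓; age 60 ≥ 25 ✓ → eligible.
Retirement Savings Plan — service 2178 days ≥ 5 years (≈1825 days) ✓; rating 5 ≥ 3 ✓; age 60 ≥ 21 ✓; not enrolled in Paid Family Leave ✗ → not eligible.
Gym Reimbursement — service 2178 days ≥ 2 years (≈730 days) ✓; age 60 ≥ 18 ✓; grade Band 3 ≥ Band 2 ✓; dept Finance ✗ → not eligible.
Volunteer Time Off — service 2178 days ≥ 12 weeks (≈84 days) ✓; 40 hrs/wk ≥ 35 ✓; age 60 ≥ 18 ✓ → eligible.
Health Savings Account — status full-time ✓ (not excluded); 40 hrs/wk ≥ 25 ✓; site Fresno ✗ (not Hamburg, Calgary, or Denver) → not eligible.

Fitness Allowance, Supplemental Life Insurance, Volunteer Time Off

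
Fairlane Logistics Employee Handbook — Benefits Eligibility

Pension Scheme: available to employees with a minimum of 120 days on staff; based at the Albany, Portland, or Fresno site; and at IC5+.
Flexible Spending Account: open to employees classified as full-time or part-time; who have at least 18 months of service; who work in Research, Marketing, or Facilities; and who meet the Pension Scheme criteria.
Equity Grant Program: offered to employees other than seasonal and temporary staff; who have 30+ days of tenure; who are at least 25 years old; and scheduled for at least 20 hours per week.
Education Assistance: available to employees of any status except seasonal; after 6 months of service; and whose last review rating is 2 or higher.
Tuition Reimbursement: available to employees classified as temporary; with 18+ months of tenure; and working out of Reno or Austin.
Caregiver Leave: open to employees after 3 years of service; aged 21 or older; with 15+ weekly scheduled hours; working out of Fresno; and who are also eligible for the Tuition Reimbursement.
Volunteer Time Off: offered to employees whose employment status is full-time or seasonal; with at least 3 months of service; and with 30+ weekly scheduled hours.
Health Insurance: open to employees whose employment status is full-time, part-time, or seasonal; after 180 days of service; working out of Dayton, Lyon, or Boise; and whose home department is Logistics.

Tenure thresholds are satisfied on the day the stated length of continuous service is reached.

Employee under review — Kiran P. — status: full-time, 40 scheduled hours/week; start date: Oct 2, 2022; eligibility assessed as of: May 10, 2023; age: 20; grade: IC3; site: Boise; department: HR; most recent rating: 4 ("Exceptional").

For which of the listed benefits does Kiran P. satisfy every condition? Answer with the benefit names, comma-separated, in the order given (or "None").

Education Assistance, Volunteer Time Off

Service from Oct 2, 2022 to May 10, 2023: 220 days.
Pension Scheme — service 220 days ≥ 120 days ✓; site Boise ✗ (not Albany, Portland, or Fresno) → not eligible.
Flexible Spending Account — status full-time ✓; service 220 days < 18 months (≈540 days) ✗ → not eligible.
Equity Grant Program — status full-time ✓ (not excluded); service 220 days ≥ 30 days ✓; age 20 < 25 ✗ → not eligible.
Education Assistance — status full-time ✓ (not excluded); service 220 days ≥ 6 months (≈180 days) ✓; rating 4 ≥ 2 ✓ → eligible.
Tuition Reimbursement — status full-time ✗ (requires temporary) → not eligible.
Caregiver Leave — service 220 days < 3 years (≈1095 days) ✗ → not eligible.
Volunteer Time Off — status full-time ✓; service 220 days ≥ 3 months (≈90 days) ✓; 40 hrs/wk ≥ 30 ✓ → eligible.
Health Insurance — status full-time ✓; service 220 days ≥ 180 days ✓; site Boise ✓; dept HR ✗ → not eligible.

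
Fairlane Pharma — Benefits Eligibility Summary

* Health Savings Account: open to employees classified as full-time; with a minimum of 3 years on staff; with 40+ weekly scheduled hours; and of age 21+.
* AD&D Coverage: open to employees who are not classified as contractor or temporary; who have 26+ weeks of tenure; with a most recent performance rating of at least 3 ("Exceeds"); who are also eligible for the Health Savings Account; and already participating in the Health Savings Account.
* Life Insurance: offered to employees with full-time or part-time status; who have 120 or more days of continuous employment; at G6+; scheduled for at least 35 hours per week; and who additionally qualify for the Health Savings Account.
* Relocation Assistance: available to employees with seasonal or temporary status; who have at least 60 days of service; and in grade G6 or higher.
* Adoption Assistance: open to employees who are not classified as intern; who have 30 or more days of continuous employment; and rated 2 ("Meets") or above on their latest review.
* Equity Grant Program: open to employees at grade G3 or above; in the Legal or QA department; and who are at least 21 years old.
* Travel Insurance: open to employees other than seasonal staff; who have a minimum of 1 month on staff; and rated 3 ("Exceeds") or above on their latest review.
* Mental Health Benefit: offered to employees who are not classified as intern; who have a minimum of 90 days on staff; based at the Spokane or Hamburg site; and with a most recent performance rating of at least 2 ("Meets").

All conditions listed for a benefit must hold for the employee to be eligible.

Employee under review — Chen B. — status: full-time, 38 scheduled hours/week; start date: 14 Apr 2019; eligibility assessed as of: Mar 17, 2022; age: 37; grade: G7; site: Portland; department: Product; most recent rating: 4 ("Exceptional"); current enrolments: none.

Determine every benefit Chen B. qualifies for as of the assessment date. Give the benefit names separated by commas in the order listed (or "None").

Adoption Assistance, Travel Insurance

Service from 14 Apr 2019 to Mar 17, 2022: 1068 days.
Health Savings Account — status full-time ✓; service 1068 days < 3 years (≈1095 days) ✗ → not eligible.
AD&D Coverage — status full-time ✓ (not excluded); service 1068 days ≥ 26 weeks (≈182 days) ✓; rating 4 ≥ 3 ✓; not eligible for Health Savings Account ✗ → not eligible.
Life Insurance — status full-time ✓; service 1068 days ≥ 120 days ✓; grade G7 ≥ G6 ✓; 38 hrs/wk ≥ 35 ✓; not eligible for Health Savings Account ✗ → not eligible.
Relocation Assistance — status full-time ✗ (requires seasonal or temporary) → not eligible.
Adoption Assistance — status full-time ✓ (not excluded); service 1068 days ≥ 30 days ✓; rating 4 ≥ 2 ✓ → eligible.
Equity Grant Program — grade G7 ≥ G3 ✓; dept Product ✗ → not eligible.
Travel Insurance — status full-time ✓ (not excluded); service 1068 days ≥ 1 month (≈30 days) ✓; rating 4 ≥ 3 ✓ → eligible.
Mental Health Benefit — status full-time ✓ (not excluded); service 1068 days ≥ 90 days ✓; site Portland ✗ (not Spokane or Hamburg) → not eligible.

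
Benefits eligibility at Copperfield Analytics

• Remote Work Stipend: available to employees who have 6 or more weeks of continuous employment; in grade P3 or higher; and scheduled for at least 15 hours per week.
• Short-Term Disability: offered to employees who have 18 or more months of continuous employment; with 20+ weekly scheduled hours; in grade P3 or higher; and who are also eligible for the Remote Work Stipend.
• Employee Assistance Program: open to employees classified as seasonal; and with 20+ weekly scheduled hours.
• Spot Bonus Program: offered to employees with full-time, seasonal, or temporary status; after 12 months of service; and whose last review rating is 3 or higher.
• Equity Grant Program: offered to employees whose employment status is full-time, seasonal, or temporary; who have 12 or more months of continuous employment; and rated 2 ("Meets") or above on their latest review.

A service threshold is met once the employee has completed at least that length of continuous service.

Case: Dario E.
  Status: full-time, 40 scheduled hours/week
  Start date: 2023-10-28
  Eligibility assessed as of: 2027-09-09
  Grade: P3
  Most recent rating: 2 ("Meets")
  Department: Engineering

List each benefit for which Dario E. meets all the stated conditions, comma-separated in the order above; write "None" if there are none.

Remote Work Stipend, Short-Term Disability, Equity Grant Program

Service from 2023-10-28 to 2027-09-09: 1412 days.
Remote Work Stipend — service 1412 days ≥ 6 weeks (≈42 days) ✓; grade P3 ≥ P3 ✓; 40 hrs/wk ≥ 15 ✓ → eligible.
Short-Term Disability — service 1412 days ≥ 18 months (≈540 days) ✓; 40 hrs/wk ≥ 20 ✓; grade P3 ≥ P3 ✓; eligible for Remote Work Stipend ✓ → eligible.
Employee Assistance Program — status full-time ✗ (requires seasonal) → not eligible.
Spot Bonus Program — status full-time ✓; service 1412 days ≥ 12 months (≈360 days) ✓; rating 2 < 3 ✗ → not eligible.
Equity Grant Program — status full-time ✓; service 1412 days ≥ 12 months (≈360 days) ✓; rating 2 ≥ 2 ✓ → eligible.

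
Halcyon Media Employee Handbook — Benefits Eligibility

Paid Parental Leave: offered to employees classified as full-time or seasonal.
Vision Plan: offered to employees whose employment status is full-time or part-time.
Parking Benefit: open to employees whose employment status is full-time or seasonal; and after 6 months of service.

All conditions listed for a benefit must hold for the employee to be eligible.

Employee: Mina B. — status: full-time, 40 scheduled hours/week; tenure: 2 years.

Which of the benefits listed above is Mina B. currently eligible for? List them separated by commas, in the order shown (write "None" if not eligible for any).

Paid Parental Leave — status full-time ✓ → eligible.
Vision Plan — status full-time ✓ → eligible.
Parking Benefit — status full-time ✓; service 2 years ≥ 6 months (≈180 days) ✓ → eligible.

Paid Parental Leave, Vision Plan, Parking Benefit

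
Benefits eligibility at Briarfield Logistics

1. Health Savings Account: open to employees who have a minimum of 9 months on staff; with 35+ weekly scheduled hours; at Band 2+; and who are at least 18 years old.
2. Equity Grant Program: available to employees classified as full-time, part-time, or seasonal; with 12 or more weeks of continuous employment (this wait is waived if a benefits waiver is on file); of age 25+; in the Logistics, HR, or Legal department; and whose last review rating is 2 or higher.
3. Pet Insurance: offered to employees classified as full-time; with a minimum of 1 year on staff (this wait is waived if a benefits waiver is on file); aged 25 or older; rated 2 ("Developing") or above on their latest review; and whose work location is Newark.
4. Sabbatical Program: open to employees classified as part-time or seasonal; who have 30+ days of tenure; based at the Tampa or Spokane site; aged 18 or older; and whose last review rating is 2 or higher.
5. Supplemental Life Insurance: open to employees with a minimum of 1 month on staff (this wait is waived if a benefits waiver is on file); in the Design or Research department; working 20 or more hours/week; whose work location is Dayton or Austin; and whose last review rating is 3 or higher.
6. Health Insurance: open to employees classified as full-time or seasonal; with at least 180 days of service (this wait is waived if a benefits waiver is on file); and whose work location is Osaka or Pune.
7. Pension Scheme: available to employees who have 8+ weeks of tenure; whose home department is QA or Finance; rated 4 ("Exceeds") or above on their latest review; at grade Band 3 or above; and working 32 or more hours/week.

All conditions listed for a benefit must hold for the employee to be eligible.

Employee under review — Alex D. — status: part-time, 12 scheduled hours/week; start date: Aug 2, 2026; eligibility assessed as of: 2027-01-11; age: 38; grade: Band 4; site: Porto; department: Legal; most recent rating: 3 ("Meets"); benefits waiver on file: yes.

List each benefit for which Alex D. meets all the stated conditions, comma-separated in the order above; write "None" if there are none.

Equity Grant Program

Service from Aug 2, 2026 to 2027-01-11: 162 days.
Health Savings Account — service 162 days < 9 months (≈270 days) ✗ → not eligible.
Equity Grant Program — status part-time ✓; benefits waiver on file ✓; age 38 ≥ 25 ✓; dept Legal ✓; rating 3 ≥ 2 ✓ → eligible.
Pet Insurance — status part-time ✗ (requires full-time) → not eligible.
Sabbatical Program — status part-time ✓; service 162 days ≥ 30 days ✓; site Porto ✗ (not Tampa or Spokane) → not eligible.
Supplemental Life Insurance — benefits waiver on file ✓; dept Legal ✗ → not eligible.
Health Insurance — status part-time ✗ (requires full-time or seasonal) → not eligible.
Pension Scheme — service 162 days ≥ 8 weeks (≈56 days) ✓; dept Legal ✗ → not eligible.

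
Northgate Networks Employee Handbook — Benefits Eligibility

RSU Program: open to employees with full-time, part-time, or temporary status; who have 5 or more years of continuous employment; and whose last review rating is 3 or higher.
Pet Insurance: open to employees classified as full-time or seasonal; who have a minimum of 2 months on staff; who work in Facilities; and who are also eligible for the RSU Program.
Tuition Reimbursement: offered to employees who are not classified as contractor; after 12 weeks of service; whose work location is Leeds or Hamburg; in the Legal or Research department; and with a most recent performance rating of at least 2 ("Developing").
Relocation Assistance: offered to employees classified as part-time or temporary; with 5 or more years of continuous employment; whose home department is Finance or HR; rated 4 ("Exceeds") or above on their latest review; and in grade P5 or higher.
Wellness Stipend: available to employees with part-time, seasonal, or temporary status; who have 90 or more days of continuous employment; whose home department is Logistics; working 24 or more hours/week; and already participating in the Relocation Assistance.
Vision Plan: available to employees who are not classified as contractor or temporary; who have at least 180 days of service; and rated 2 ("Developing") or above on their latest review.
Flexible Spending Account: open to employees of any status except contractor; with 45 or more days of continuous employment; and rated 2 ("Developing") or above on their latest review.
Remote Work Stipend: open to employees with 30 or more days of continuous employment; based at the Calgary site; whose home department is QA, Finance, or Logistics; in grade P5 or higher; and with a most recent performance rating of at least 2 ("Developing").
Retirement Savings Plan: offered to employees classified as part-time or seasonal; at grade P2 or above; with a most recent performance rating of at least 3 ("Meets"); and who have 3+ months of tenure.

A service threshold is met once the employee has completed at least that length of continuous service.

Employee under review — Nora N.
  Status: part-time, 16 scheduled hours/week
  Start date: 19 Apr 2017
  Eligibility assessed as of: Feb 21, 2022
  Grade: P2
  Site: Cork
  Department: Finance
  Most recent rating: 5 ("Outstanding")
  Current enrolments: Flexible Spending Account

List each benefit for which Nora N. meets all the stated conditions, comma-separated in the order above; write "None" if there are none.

Vision Plan, Flexible Spending Account, Retirement Savings Plan

Service from 19 Apr 2017 to Feb 21, 2022: 1769 days.
RSU Program — status part-time ✓; service 1769 days < 5 years (≈1825 days) ✗ → not eligible.
Pet Insurance — status part-time ✗ (requires full-time or seasonal) → not eligible.
Tuition Reimbursement — status part-time ✓ (not excluded); service 1769 days ≥ 12 weeks (≈84 days) ✓; site Cork ✗ (not Leeds or Hamburg) → not eligible.
Relocation Assistance — status part-time ✓; service 1769 days < 5 years (≈1825 days) ✗ → not eligible.
Wellness Stipend — status part-time ✓; service 1769 days ≥ 90 days ✓; dept Finance ✗ → not eligible.
Vision Plan — status part-time ✓ (not excluded); service 1769 days ≥ 180 days ✓; rating 5 ≥ 2 ✓ → eligible.
Flexible Spending Account — status part-time ✓ (not excluded); service 1769 days ≥ 45 days ✓; rating 5 ≥ 2 ✓ → eligible.
Remote Work Stipend — service 1769 days ≥ 30 days ✓; site Cork ✗ (not Calgary) → not eligible.
Retirement Savings Plan — status part-time ✓; grade P2 ≥ P2 ✓; rating 5 ≥ 3 ✓; service 1769 days ≥ 3 months (≈90 days) ✓ → eligible.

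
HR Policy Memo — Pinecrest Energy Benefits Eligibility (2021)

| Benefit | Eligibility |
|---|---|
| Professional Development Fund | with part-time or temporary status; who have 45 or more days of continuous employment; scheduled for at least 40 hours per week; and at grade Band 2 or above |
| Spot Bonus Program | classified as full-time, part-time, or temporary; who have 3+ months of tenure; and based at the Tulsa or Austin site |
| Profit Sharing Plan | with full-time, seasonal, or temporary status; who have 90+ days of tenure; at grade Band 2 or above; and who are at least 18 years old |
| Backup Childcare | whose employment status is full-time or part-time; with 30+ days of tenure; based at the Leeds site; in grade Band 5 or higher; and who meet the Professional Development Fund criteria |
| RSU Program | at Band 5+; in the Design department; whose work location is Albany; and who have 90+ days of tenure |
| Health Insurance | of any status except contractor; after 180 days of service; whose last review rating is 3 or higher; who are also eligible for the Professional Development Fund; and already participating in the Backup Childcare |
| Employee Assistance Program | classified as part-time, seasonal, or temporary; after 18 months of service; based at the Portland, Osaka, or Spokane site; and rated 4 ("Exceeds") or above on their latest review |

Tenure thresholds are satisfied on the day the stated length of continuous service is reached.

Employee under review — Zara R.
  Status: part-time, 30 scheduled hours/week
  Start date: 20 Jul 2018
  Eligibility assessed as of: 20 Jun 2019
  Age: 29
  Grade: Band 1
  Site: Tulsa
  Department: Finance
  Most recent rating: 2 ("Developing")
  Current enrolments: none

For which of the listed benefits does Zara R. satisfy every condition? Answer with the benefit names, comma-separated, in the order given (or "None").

Service from 20 Jul 2018 to 20 Jun 2019: 335 days.
Professional Development Fund — status part-time ✓; service 335 days ≥ 45 days ✓; 30 hrs/wk < 40 ✗ → not eligible.
Spot Bonus Program — status part-time ✓; service 335 days ≥ 3 months (≈90 days) ✓; site Tulsa ✓ → eligible.
Profit Sharing Plan — status part-time ✗ (requires full-time, seasonal, or temporary) → not eligible.
Backup Childcare — status part-time ✓; service 335 days ≥ 30 days ✓; site Tulsa ✗ (not Leeds) → not eligible.
RSU Program — grade Band 1 < Band 5 ✗ → not eligible.
Health Insurance — status part-time ✓ (not excluded); service 335 days ≥ 180 days ✓; rating 2 < 3 ✗ → not eligible.
Employee Assistance Program — status part-time ✓; service 335 days < 18 months (≈540 days) ✗ → not eligible.

Spot Bonus Program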